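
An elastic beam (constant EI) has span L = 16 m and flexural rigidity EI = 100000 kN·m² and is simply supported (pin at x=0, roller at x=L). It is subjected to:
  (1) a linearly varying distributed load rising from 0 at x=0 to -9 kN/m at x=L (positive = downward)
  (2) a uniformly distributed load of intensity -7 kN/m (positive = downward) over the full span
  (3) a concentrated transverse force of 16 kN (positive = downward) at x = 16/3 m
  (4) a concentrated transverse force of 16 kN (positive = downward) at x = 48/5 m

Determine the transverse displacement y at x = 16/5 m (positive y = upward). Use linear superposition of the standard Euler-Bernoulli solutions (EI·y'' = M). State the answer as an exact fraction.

y(16/5) = 168567808/3955078125 m

Load 1 — triangular load w₀=-9 kN/m (0→w₀ over full span):
  y_1 = -w₀x(7L⁴-10L²x²+3x⁴)/(360LEI) = -(-9)·(16/5)·(7·16⁴-10·16²·(16/5)²+3·(16/5)⁴)/(360·16·100000) = 1056768/48828125 m
Load 2 — uniform load w=-7 kN/m over full span:
  y_2 = -wx(L³-2Lx²+x³)/(24EI) = -(-7)·(16/5)·(16³-2·16·(16/5)²+(16/5)³)/(24·100000) = 207872/5859375 m
Load 3 — point force P=16 kN at a=16/3 m (b=L-a=32/3):
  y_3 = -Pbx(L²-b²-x²)/(6LEI)  [x≤a] = -16·(32/3)·(16/5)·(16²-(32/3)²-(16/5)²)/(6·16·100000) = -237568/31640625 m
Load 4 — point force P=16 kN at a=48/5 m (b=L-a=32/5):
  y_4 = -Pbx(L²-b²-x²)/(6LEI)  [x≤a] = -16·(32/5)·(16/5)·(16²-(32/5)²-(16/5)²)/(6·16·100000) = -8192/1171875 m
Superposition: y = Σ y_i = 168567808/3955078125 m ≈ 0.042621 m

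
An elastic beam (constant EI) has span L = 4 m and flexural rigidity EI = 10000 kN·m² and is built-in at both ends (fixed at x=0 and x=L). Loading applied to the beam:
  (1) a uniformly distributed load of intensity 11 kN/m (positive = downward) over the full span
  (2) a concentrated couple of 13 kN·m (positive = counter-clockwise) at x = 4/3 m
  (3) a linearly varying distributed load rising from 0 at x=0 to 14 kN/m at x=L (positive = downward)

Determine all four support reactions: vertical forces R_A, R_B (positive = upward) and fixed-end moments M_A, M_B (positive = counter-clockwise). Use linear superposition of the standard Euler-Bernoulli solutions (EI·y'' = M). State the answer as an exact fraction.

R_A = 521/15 kN, M_A = 332/15 kN·m, R_B = 559/15 kN, M_B = -323/15 kN·m

Load 1 — uniform load w=11 kN/m over full span:
  R_A = wL/2 = 11·4/2 = 22 kN
  M_A = wL²/12 = 11·4²/12 = 44/3 kN·m
  R_B = wL/2 = 11·4/2 = 22 kN
  M_B = -wL²/12 = -11·4²/12 = -44/3 kN·m
Load 2 — applied couple M₀=13 kN·m at a=4/3 m (b=L-a=8/3):
  R_A = 6M₀ab/L³ = 6·13·(4/3)·(8/3)/4³ = 13/3 kN
  M_A = M₀b(2a-b)/L² = 13·(8/3)·(2·(4/3)-(8/3))/4² = 0 kN·m
  R_B = -6M₀ab/L³ = -6·13·(4/3)·(8/3)/4³ = -13/3 kN
  M_B = M₀a(2b-a)/L² = 13·(4/3)·(2·(8/3)-(4/3))/4² = 13/3 kN·m
Load 3 — triangular load w₀=14 kN/m (0→w₀ over full span):
  R_A = 3w₀L/20 = 3·14·4/20 = 42/5 kN
  M_A = w₀L²/30 = 14·4²/30 = 112/15 kN·m
  R_B = 7w₀L/20 = 7·14·4/20 = 98/5 kN
  M_B = -w₀L²/20 = -14·4²/20 = -56/5 kN·m
Superposition: R_A = 521/15 kN, M_A = 332/15 kN·m, R_B = 559/15 kN, M_B = -323/15 kN·m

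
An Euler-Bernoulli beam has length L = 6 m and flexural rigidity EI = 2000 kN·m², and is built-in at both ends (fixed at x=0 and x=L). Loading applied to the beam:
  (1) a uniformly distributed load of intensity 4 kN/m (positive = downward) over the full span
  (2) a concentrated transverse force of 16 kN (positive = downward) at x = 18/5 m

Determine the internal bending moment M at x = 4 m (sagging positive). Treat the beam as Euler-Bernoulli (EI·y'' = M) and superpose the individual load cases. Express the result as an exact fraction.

Load 1 — uniform load w=4 kN/m over full span:
  M_1 = wLx/2 - wL²/12 - wx²/2 = 4·6·4/2 - 4·6²/12 - 4·4²/2 = 4 kN·m
Load 2 — point force P=16 kN at a=18/5 m (b=L-a=12/5):
  M_2 = Pa²(a+3b)(L-x)/L³ - Pa²b/L²  [x>a] = 16·(18/5)²·((18/5)+3·(12/5))·(6-4)/6³ - 16·(18/5)²·(12/5)/6² = 864/125 kN·m
Superposition: M = Σ M_i = 1364/125 kN·m ≈ 10.912000 kN·m

M(4) = 1364/125 kN·m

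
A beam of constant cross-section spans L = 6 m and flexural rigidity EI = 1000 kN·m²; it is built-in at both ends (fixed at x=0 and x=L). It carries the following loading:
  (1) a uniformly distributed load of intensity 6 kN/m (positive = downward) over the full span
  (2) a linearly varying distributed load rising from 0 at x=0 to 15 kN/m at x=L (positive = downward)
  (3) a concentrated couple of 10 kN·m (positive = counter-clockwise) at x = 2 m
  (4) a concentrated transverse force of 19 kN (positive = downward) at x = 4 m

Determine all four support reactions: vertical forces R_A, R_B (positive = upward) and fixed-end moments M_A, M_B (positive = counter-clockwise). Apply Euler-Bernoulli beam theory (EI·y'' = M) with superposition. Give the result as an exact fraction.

R_A = 2087/54 kN, M_A = 400/9 kN·m, R_B = 3313/54 kN, M_B = -527/9 kN·m

Load 1 — uniform load w=6 kN/m over full span:
  R_A = wL/2 = 6·6/2 = 18 kN
  M_A = wL²/12 = 6·6²/12 = 18 kN·m
  R_B = wL/2 = 6·6/2 = 18 kN
  M_B = -wL²/12 = -6·6²/12 = -18 kN·m
Load 2 — triangular load w₀=15 kN/m (0→w₀ over full span):
  R_A = 3w₀L/20 = 3·15·6/20 = 27/2 kN
  M_A = w₀L²/30 = 15·6²/30 = 18 kN·m
  R_B = 7w₀L/20 = 7·15·6/20 = 63/2 kN
  M_B = -w₀L²/20 = -15·6²/20 = -27 kN·m
Load 3 — applied couple M₀=10 kN·m at a=2 m (b=L-a=4):
  R_A = 6M₀ab/L³ = 6·10·2·4/6³ = 20/9 kN
  M_A = M₀b(2a-b)/L² = 10·4·(2·2-4)/6² = 0 kN·m
  R_B = -6M₀ab/L³ = -6·10·2·4/6³ = -20/9 kN
  M_B = M₀a(2b-a)/L² = 10·2·(2·4-2)/6² = 10/3 kN·m
Load 4 — point force P=19 kN at a=4 m (b=L-a=2):
  R_A = Pb²(3a+b)/L³ = 19·2²·(3·4+2)/6³ = 133/27 kN
  M_A = Pab²/L² = 19·4·2²/6² = 76/9 kN·m
  R_B = Pa²(a+3b)/L³ = 19·4²·(4+3·2)/6³ = 380/27 kN
  M_B = -Pa²b/L² = -19·4²·2/6² = -152/9 kN·m
Superposition: R_A = 2087/54 kN, M_A = 400/9 kN·m, R_B = 3313/54 kN, M_B = -527/9 kN·m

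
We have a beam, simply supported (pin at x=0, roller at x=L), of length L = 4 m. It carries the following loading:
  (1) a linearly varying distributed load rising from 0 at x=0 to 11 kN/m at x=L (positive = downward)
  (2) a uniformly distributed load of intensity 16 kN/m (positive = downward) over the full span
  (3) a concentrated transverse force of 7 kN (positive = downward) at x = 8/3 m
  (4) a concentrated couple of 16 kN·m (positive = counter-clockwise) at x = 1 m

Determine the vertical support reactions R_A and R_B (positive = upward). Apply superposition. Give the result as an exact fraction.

Load 1 — triangular load w₀=11 kN/m (0→w₀ over full span):
  R_A = w₀L/6 = 11·4/6 = 22/3 kN
  R_B = w₀L/3 = 11·4/3 = 44/3 kN
Load 2 — uniform load w=16 kN/m over full span:
  R_A = wL/2 = 16·4/2 = 32 kN
  R_B = wL/2 = 16·4/2 = 32 kN
Load 3 — point force P=7 kN at a=8/3 m (b=L-a=4/3):
  R_A = Pb/L = 7·(4/3)/4 = 7/3 kN
  R_B = Pa/L = 7·(8/3)/4 = 14/3 kN
Load 4 — applied couple M₀=16 kN·m at a=1 m (b=L-a=3):
  R_A = M₀/L = 16/4 = 4 kN
  R_B = -M₀/L = -16/4 = -4 kN
Superposition: R_A = 137/3 kN, R_B = 142/3 kN

R_A = 137/3 kN, R_B = 142/3 kN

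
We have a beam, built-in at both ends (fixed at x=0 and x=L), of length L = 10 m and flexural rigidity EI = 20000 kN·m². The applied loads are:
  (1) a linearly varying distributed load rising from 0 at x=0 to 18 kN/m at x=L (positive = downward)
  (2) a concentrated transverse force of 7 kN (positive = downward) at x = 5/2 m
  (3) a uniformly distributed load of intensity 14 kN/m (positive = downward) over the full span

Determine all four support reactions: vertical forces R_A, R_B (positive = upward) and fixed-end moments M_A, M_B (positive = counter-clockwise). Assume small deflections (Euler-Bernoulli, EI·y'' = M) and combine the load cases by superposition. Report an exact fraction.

Load 1 — triangular load w₀=18 kN/m (0→w₀ over full span):
  R_A = 3w₀L/20 = 3·18·10/20 = 27 kN
  M_A = w₀L²/30 = 18·10²/30 = 60 kN·m
  R_B = 7w₀L/20 = 7·18·10/20 = 63 kN
  M_B = -w₀L²/20 = -18·10²/20 = -90 kN·m
Load 2 — point force P=7 kN at a=5/2 m (b=L-a=15/2):
  R_A = Pb²(3a+b)/L³ = 7·(15/2)²·(3·(5/2)+(15/2))/10³ = 189/32 kN
  M_A = Pab²/L² = 7·(5/2)·(15/2)²/10² = 315/32 kN·m
  R_B = Pa²(a+3b)/L³ = 7·(5/2)²·((5/2)+3·(15/2))/10³ = 35/32 kN
  M_B = -Pa²b/L² = -7·(5/2)²·(15/2)/10² = -105/32 kN·m
Load 3 — uniform load w=14 kN/m over full span:
  R_A = wL/2 = 14·10/2 = 70 kN
  M_A = wL²/12 = 14·10²/12 = 350/3 kN·m
  R_B = wL/2 = 14·10/2 = 70 kN
  M_B = -wL²/12 = -14·10²/12 = -350/3 kN·m
Superposition: R_A = 3293/32 kN, M_A = 17905/96 kN·m, R_B = 4291/32 kN, M_B = -20155/96 kN·m

R_A = 3293/32 kN, M_A = 17905/96 kN·m, R_B = 4291/32 kN, M_B = -20155/96 kN·m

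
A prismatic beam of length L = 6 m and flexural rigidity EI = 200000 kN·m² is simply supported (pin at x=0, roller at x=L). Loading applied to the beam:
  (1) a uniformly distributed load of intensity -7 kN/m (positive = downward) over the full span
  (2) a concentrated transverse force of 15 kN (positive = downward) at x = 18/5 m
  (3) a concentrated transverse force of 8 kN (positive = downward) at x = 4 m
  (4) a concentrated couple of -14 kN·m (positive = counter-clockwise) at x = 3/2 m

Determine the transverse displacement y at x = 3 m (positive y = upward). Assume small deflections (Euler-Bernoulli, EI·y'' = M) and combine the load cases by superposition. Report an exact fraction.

y(3) = 17/30000000 m

Load 1 — uniform load w=-7 kN/m over full span:
  y_1 = -wx(L³-2Lx²+x³)/(24EI) = -(-7)·3·(6³-2·6·3²+3³)/(24·200000) = 189/320000 m
Load 2 — point force P=15 kN at a=18/5 m (b=L-a=12/5):
  y_2 = -Pbx(L²-b²-x²)/(6LEI)  [x≤a] = -15·(12/5)·3·(6²-(12/5)²-3²)/(6·6·200000) = -1593/5000000 m
Load 3 — point force P=8 kN at a=4 m (b=L-a=2):
  y_3 = -Pbx(L²-b²-x²)/(6LEI)  [x≤a] = -8·2·3·(6²-2²-3²)/(6·6·200000) = -23/150000 m
Load 4 — applied couple M₀=-14 kN·m at a=3/2 m (b=L-a=9/2):
  y_4 = (M₀x³/(6L)-M₀(x-a)²/2+C₁x)/EI  [x>a] with C₁=M₀(3b²-L²)/(6L)=-77/8 = ((-14)·3³/(6·6)-(-14)·(3-(3/2))²/2+(-77/8)·3)/200000 = -189/1600000 m
Superposition: y = Σ y_i = 17/30000000 m ≈ 0.000001 m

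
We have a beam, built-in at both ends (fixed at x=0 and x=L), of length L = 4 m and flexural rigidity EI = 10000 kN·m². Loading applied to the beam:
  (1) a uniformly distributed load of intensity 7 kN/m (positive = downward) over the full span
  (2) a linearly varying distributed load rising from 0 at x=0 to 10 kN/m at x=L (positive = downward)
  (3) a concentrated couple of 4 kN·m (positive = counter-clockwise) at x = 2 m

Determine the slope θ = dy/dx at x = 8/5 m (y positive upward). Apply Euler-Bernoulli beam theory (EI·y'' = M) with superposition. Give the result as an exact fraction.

θ(8/5) = -47/156250 rad

Load 1 — uniform load w=7 kN/m over full span:
  θ_1 = -wx(L-x)(L-2x)/(12EI) = -7·(8/5)·(4-(8/5))·(4-2·(8/5))/(12·10000) = -14/78125 rad
Load 2 — triangular load w₀=10 kN/m (0→w₀ over full span):
  θ_2 = -w₀(2x(L-x)(L-2x)(x+2L)+x²(L-x)²)/(120LEI) = -10·(2·(8/5)·(4-(8/5))·(4-2·(8/5))·((8/5)+2·4)+(8/5)²·(4-(8/5))²)/(120·4·10000) = -12/78125 rad
Load 3 — applied couple M₀=4 kN·m at a=2 m (b=L-a=2):
  θ_3 = (R_Ax²/2 - M_Ax)/EI  [x≤a] with R_A=3/2, M_A=1 = ((3/2)·(8/5)²/2 - 1·(8/5))/10000 = 1/31250 rad
Superposition: θ = Σ θ_i = -47/156250 rad ≈ -0.000301 rad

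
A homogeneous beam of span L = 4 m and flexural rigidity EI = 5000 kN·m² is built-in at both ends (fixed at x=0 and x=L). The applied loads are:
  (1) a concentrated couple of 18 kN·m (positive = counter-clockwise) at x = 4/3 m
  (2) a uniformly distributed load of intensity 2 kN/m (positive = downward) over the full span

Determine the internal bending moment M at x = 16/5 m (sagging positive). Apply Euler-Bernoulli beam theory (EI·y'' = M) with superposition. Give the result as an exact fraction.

Load 1 — applied couple M₀=18 kN·m at a=4/3 m (b=L-a=8/3):
  M_1 = R_Ax - M_A - M₀  [x>a] with R_A=6, M_A=0 = 6·(16/5) - 0 - 18 = 6/5 kN·m
Load 2 — uniform load w=2 kN/m over full span:
  M_2 = wLx/2 - wL²/12 - wx²/2 = 2·4·(16/5)/2 - 2·4²/12 - 2·(16/5)²/2 = -8/75 kN·m
Superposition: M = Σ M_i = 82/75 kN·m ≈ 1.093333 kN·m

M(16/5) = 82/75 kN·m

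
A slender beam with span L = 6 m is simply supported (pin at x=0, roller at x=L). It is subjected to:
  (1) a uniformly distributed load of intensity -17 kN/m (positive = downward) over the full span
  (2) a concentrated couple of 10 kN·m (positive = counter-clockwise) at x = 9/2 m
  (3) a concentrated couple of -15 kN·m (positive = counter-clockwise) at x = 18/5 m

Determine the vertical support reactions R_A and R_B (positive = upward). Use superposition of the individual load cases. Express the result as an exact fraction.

R_A = -311/6 kN, R_B = -301/6 kN

Load 1 — uniform load w=-17 kN/m over full span:
  R_A = wL/2 = (-17)·6/2 = -51 kN
  R_B = wL/2 = (-17)·6/2 = -51 kN
Load 2 — applied couple M₀=10 kN·m at a=9/2 m (b=L-a=3/2):
  R_A = M₀/L = 10/6 = 5/3 kN
  R_B = -M₀/L = -10/6 = -5/3 kN
Load 3 — applied couple M₀=-15 kN·m at a=18/5 m (b=L-a=12/5):
  R_A = M₀/L = (-15)/6 = -5/2 kN
  R_B = -M₀/L = -(-15)/6 = 5/2 kN
Superposition: R_A = -311/6 kN, R_B = -301/6 kN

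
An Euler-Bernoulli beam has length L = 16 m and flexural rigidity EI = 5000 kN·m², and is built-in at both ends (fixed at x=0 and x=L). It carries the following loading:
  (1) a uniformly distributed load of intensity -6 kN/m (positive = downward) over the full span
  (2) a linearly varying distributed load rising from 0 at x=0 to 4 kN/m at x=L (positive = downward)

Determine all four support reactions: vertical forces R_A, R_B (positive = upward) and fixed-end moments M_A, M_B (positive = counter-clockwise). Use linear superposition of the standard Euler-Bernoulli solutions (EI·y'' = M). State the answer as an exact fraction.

Load 1 — uniform load w=-6 kN/m over full span:
  R_A = wL/2 = (-6)·16/2 = -48 kN
  M_A = wL²/12 = (-6)·16²/12 = -128 kN·m
  R_B = wL/2 = (-6)·16/2 = -48 kN
  M_B = -wL²/12 = -(-6)·16²/12 = 128 kN·m
Load 2 — triangular load w₀=4 kN/m (0→w₀ over full span):
  R_A = 3w₀L/20 = 3·4·16/20 = 48/5 kN
  M_A = w₀L²/30 = 4·16²/30 = 512/15 kN·m
  R_B = 7w₀L/20 = 7·4·16/20 = 112/5 kN
  M_B = -w₀L²/20 = -4·16²/20 = -256/5 kN·m
Superposition: R_A = -192/5 kN, M_A = -1408/15 kN·m, R_B = -128/5 kN, M_B = 384/5 kN·m

R_A = -192/5 kN, M_A = -1408/15 kN·m, R_B = -128/5 kN, M_B = 384/5 kN·m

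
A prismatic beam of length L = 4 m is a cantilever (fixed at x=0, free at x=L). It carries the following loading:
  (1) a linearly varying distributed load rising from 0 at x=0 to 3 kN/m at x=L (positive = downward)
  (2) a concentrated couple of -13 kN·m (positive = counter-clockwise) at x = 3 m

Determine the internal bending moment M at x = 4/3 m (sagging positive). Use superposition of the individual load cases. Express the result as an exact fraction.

Load 1 — triangular load w₀=3 kN/m (0→w₀ over full span):
  M_1 = w₀Lx/2 - w₀L²/3 - w₀x³/(6L) = 3·4·(4/3)/2 - 3·4²/3 - 3·(4/3)³/(6·4) = -224/27 kN·m
Load 2 — applied couple M₀=-13 kN·m at a=3 m (b=L-a=1):
  M_2 = M₀  [x≤a] = (-13) = -13 kN·m
Superposition: M = Σ M_i = -575/27 kN·m ≈ -21.296296 kN·m

M(4/3) = -575/27 kN·m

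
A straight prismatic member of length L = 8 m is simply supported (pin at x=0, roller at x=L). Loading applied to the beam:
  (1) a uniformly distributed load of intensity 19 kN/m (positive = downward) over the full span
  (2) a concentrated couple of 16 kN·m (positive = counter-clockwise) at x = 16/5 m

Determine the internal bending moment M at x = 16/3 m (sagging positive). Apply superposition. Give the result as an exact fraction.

M(16/3) = 1168/9 kN·m

Load 1 — uniform load w=19 kN/m over full span:
  M_1 = wx(L-x)/2 = 19·(16/3)·(8-(16/3))/2 = 1216/9 kN·m
Load 2 — applied couple M₀=16 kN·m at a=16/5 m (b=L-a=24/5):
  M_2 = M₀x/L - M₀  [x>a] = 16·(16/3)/8 - 16 = -16/3 kN·m
Superposition: M = Σ M_i = 1168/9 kN·m ≈ 129.777778 kN·m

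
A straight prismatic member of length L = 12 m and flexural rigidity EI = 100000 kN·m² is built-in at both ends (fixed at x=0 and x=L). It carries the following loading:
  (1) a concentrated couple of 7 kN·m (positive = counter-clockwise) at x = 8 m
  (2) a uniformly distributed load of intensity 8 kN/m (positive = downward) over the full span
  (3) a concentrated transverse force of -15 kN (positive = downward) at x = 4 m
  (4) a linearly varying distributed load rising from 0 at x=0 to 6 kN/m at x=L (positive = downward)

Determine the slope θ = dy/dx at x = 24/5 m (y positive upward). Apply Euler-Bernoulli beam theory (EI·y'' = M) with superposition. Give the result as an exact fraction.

θ(24/5) = -1516/1953125 rad

Load 1 — applied couple M₀=7 kN·m at a=8 m (b=L-a=4):
  θ_1 = (R_Ax²/2 - M_Ax)/EI  [x≤a] with R_A=7/9, M_A=7/3 = ((7/9)·(24/5)²/2 - (7/3)·(24/5))/100000 = -7/312500 rad
Load 2 — uniform load w=8 kN/m over full span:
  θ_2 = -wx(L-x)(L-2x)/(12EI) = -8·(24/5)·(12-(24/5))·(12-2·(24/5))/(12·100000) = -216/390625 rad
Load 3 — point force P=-15 kN at a=4 m (b=L-a=8):
  θ_3 = Pa²(L-x)(2bL-(3b+a)(L-x))/(2L³EI)  [x>a] = (-15)·4²·(12-(24/5))·(2·8·12-(3·8+4)·(12-(24/5)))/(2·12³·100000) = 3/62500 rad
Load 4 — triangular load w₀=6 kN/m (0→w₀ over full span):
  θ_4 = -w₀(2x(L-x)(L-2x)(x+2L)+x²(L-x)²)/(120LEI) = -6·(2·(24/5)·(12-(24/5))·(12-2·(24/5))·((24/5)+2·12)+(24/5)²·(12-(24/5))²)/(120·12·100000) = -486/1953125 rad
Superposition: θ = Σ θ_i = -1516/1953125 rad ≈ -0.000776 rad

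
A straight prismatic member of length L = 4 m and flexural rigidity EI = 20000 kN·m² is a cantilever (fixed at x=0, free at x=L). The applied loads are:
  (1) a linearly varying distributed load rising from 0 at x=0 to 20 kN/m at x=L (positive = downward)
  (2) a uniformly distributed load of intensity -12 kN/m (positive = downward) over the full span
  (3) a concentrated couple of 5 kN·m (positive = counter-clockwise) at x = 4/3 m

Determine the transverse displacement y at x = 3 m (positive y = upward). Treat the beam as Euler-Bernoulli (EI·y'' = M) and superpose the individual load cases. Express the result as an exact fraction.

Load 1 — triangular load w₀=20 kN/m (0→w₀ over full span):
  y_1 = (w₀Lx³/12-w₀L²x²/6-w₀x⁵/(120L))/EI = (20·4·3³/12-20·4²·3²/6-20·3⁵/(120·4))/20000 = -2481/160000 m
Load 2 — uniform load w=-12 kN/m over full span:
  y_2 = -wx²(x²-4Lx+6L²)/(24EI) = -(-12)·3²·(3²-4·4·3+6·4²)/(24·20000) = 513/40000 m
Load 3 — applied couple M₀=5 kN·m at a=4/3 m (b=L-a=8/3):
  y_3 = M₀a(2x-a)/(2EI)  [x>a] = 5·(4/3)·(2·3-(4/3))/(2·20000) = 7/9000 m
Superposition: y = Σ y_i = -2741/1440000 m ≈ -0.001903 m

y(3) = -2741/1440000 m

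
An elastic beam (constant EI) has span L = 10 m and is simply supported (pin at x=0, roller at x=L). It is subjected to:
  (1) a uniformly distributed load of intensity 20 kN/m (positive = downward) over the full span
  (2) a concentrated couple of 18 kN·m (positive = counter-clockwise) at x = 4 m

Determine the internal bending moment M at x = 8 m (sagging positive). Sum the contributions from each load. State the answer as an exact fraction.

Load 1 — uniform load w=20 kN/m over full span:
  M_1 = wx(L-x)/2 = 20·8·(10-8)/2 = 160 kN·m
Load 2 — applied couple M₀=18 kN·m at a=4 m (b=L-a=6):
  M_2 = M₀x/L - M₀  [x>a] = 18·8/10 - 18 = -18/5 kN·m
Superposition: M = Σ M_i = 782/5 kN·m ≈ 156.400000 kN·m

M(8) = 782/5 kN·m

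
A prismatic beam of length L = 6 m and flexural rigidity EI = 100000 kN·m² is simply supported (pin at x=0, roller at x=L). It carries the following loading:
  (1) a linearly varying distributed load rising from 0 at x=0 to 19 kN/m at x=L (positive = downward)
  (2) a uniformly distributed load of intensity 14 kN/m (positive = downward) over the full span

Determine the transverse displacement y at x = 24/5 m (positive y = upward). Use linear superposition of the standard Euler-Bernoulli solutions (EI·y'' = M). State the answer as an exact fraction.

y(24/5) = -469503/195312500 m

Load 1 — triangular load w₀=19 kN/m (0→w₀ over full span):
  y_1 = -w₀x(7L⁴-10L²x²+3x⁴)/(360LEI) = -19·(24/5)·(7·6⁴-10·6²·(24/5)²+3·(24/5)⁴)/(360·6·100000) = -195453/195312500 m
Load 2 — uniform load w=14 kN/m over full span:
  y_2 = -wx(L³-2Lx²+x³)/(24EI) = -14·(24/5)·(6³-2·6·(24/5)²+(24/5)³)/(24·100000) = -5481/3906250 m
Superposition: y = Σ y_i = -469503/195312500 m ≈ -0.002404 m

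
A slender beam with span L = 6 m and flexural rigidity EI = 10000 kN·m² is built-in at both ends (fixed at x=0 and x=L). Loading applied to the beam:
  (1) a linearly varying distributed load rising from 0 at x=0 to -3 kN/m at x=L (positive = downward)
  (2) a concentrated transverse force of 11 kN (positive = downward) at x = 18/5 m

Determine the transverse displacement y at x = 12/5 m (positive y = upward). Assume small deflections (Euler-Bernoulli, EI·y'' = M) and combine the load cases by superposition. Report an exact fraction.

y(12/5) = -4734/9765625 m

Load 1 — triangular load w₀=-3 kN/m (0→w₀ over full span):
  y_1 = -w₀x²(L-x)²(x+2L)/(120LEI) = -(-3)·(12/5)²·(6-(12/5))²·((12/5)+2·6)/(120·6·10000) = 4374/9765625 m
Load 2 — point force P=11 kN at a=18/5 m (b=L-a=12/5):
  y_2 = -Pb²x²(3aL-(3a+b)x)/(6L³EI)  [x≤a] = -11·(12/5)²·(12/5)²·(3·(18/5)·6-(3·(18/5)+(12/5))·(12/5))/(6·6³·10000) = -9108/9765625 m
Superposition: y = Σ y_i = -4734/9765625 m ≈ -0.000485 m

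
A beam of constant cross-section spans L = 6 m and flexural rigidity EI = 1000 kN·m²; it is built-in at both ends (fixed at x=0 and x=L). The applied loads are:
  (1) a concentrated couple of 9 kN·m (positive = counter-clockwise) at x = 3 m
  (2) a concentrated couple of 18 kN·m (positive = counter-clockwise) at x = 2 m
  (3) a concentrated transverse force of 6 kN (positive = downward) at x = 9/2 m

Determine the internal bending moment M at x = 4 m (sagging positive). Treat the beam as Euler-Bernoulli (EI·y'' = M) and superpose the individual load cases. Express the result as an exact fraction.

Load 1 — applied couple M₀=9 kN·m at a=3 m (b=L-a=3):
  M_1 = R_Ax - M_A - M₀  [x>a] with R_A=9/4, M_A=9/4 = (9/4)·4 - (9/4) - 9 = -9/4 kN·m
Load 2 — applied couple M₀=18 kN·m at a=2 m (b=L-a=4):
  M_2 = R_Ax - M_A - M₀  [x>a] with R_A=4, M_A=0 = 4·4 - 0 - 18 = -2 kN·m
Load 3 — point force P=6 kN at a=9/2 m (b=L-a=3/2):
  M_3 = Pb²(3a+b)x/L³ - Pab²/L²  [x≤a] = 6·(3/2)²·(3·(9/2)+(3/2))·4/6³ - 6·(9/2)·(3/2)²/6² = 33/16 kN·m
Superposition: M = Σ M_i = -35/16 kN·m ≈ -2.187500 kN·m

M(4) = -35/16 kN·m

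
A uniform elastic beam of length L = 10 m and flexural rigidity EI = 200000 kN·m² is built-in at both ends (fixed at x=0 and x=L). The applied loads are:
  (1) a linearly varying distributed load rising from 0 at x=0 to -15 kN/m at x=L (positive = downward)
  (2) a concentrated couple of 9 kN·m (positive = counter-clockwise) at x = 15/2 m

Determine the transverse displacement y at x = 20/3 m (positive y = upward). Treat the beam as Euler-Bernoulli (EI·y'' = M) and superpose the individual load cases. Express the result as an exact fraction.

y(20/3) = 2957/3888000 m

Load 1 — triangular load w₀=-15 kN/m (0→w₀ over full span):
  y_1 = -w₀x²(L-x)²(x+2L)/(120LEI) = -(-15)·(20/3)²·(10-(20/3))²·((20/3)+2·10)/(120·10·200000) = 1/1215 m
Load 2 — applied couple M₀=9 kN·m at a=15/2 m (b=L-a=5/2):
  y_2 = (R_Ax³/6 - M_Ax²/2)/EI  [x≤a] with R_A=81/80, M_A=45/16 = ((81/80)·(20/3)³/6 - (45/16)·(20/3)²/2)/200000 = -1/16000 m
Superposition: y = Σ y_i = 2957/3888000 m ≈ 0.000761 m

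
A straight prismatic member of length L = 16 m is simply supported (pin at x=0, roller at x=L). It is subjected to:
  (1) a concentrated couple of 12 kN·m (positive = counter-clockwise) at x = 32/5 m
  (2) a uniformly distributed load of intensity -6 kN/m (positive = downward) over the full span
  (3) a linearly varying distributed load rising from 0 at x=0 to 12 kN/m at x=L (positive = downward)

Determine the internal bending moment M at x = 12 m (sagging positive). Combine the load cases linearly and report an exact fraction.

Load 1 — applied couple M₀=12 kN·m at a=32/5 m (b=L-a=48/5):
  M_1 = M₀x/L - M₀  [x>a] = 12·12/16 - 12 = -3 kN·m
Load 2 — uniform load w=-6 kN/m over full span:
  M_2 = wx(L-x)/2 = (-6)·12·(16-12)/2 = -144 kN·m
Load 3 — triangular load w₀=12 kN/m (0→w₀ over full span):
  M_3 = w₀Lx/6 - w₀x³/(6L) = 12·16·12/6 - 12·12³/(6·16) = 168 kN·m
Superposition: M = Σ M_i = 21 kN·m ≈ 21.000000 kN·m

M(12) = 21 kN·m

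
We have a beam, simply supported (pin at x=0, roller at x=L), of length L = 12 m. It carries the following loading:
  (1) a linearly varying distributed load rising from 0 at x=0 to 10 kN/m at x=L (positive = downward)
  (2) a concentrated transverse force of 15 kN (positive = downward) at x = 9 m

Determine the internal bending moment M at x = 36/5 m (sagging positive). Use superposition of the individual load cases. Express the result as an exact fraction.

Load 1 — triangular load w₀=10 kN/m (0→w₀ over full span):
  M_1 = w₀Lx/6 - w₀x³/(6L) = 10·12·(36/5)/6 - 10·(36/5)³/(6·12) = 2304/25 kN·m
Load 2 — point force P=15 kN at a=9 m (b=L-a=3):
  M_2 = Pbx/L  [x≤a] = 15·3·(36/5)/12 = 27 kN·m
Superposition: M = Σ M_i = 2979/25 kN·m ≈ 119.160000 kN·m

M(36/5) = 2979/25 kN·m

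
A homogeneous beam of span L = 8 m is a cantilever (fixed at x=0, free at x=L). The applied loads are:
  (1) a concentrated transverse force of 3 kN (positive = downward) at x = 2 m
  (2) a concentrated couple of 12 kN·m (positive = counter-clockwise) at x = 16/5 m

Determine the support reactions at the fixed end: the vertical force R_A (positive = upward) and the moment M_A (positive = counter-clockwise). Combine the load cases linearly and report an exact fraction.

Load 1 — point force P=3 kN at a=2 m (b=L-a=6):
  R_A = P = 3 kN
  M_A = Pa = 3·2 = 6 kN·m
Load 2 — applied couple M₀=12 kN·m at a=16/5 m (b=L-a=24/5):
  R_A = 0 kN
  M_A = -M₀ = -12 kN·m
Superposition: R_A = 3 kN, M_A = -6 kN·m

R_A = 3 kN, M_A = -6 kN·m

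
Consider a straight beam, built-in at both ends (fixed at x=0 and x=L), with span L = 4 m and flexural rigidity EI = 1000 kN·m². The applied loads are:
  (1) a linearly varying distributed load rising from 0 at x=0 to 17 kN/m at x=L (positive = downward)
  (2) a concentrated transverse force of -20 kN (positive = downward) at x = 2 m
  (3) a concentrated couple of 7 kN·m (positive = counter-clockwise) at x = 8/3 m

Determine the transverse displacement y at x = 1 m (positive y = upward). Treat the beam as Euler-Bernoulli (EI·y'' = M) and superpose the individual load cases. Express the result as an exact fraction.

Load 1 — triangular load w₀=17 kN/m (0→w₀ over full span):
  y_1 = -w₀x²(L-x)²(x+2L)/(120LEI) = -17·1²·(4-1)²·(1+2·4)/(120·4·1000) = -459/160000 m
Load 2 — point force P=-20 kN at a=2 m (b=L-a=2):
  y_2 = -Pb²x²(3aL-(3a+b)x)/(6L³EI)  [x≤a] = -(-20)·2²·1²·(3·2·4-(3·2+2)·1)/(6·4³·1000) = 1/300 m
Load 3 — applied couple M₀=7 kN·m at a=8/3 m (b=L-a=4/3):
  y_3 = (R_Ax³/6 - M_Ax²/2)/EI  [x≤a] with R_A=7/3, M_A=7/3 = ((7/3)·1³/6 - (7/3)·1²/2)/1000 = -7/9000 m
Superposition: y = Σ y_i = -451/1440000 m ≈ -0.000313 m

y(1) = -451/1440000 m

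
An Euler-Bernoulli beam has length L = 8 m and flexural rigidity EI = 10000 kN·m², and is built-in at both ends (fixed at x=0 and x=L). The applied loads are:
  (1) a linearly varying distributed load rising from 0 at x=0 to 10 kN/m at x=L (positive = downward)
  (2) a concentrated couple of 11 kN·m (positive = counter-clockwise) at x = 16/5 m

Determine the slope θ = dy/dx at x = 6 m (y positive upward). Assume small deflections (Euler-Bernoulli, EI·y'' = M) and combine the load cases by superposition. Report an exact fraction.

Load 1 — triangular load w₀=10 kN/m (0→w₀ over full span):
  θ_1 = -w₀(2x(L-x)(L-2x)(x+2L)+x²(L-x)²)/(120LEI) = -10·(2·6·(8-6)·(8-2·6)·(6+2·8)+6²·(8-6)²)/(120·8·10000) = 41/20000 rad
Load 2 — applied couple M₀=11 kN·m at a=16/5 m (b=L-a=24/5):
  θ_2 = (R_Ax²/2 - M_Ax - M₀(x-a))/EI  [x>a] with R_A=99/50, M_A=33/25 = ((99/50)·6²/2 - (33/25)·6 - 11·(6-(16/5)))/10000 = -77/250000 rad
Superposition: θ = Σ θ_i = 871/500000 rad ≈ 0.001742 rad

θ(6) = 871/500000 rad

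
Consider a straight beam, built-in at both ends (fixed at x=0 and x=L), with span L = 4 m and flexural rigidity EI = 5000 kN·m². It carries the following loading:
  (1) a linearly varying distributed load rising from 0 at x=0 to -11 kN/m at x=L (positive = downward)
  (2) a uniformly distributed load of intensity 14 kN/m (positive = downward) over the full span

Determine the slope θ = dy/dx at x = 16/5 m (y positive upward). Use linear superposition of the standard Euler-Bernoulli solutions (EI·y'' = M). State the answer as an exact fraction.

Load 1 — triangular load w₀=-11 kN/m (0→w₀ over full span):
  θ_1 = -w₀(2x(L-x)(L-2x)(x+2L)+x²(L-x)²)/(120LEI) = -(-11)·(2·(16/5)·(4-(16/5))·(4-2·(16/5))·((16/5)+2·4)+(16/5)²·(4-(16/5))²)/(120·4·5000) = -704/1171875 rad
Load 2 — uniform load w=14 kN/m over full span:
  θ_2 = -wx(L-x)(L-2x)/(12EI) = -14·(16/5)·(4-(16/5))·(4-2·(16/5))/(12·5000) = 112/78125 rad
Superposition: θ = Σ θ_i = 976/1171875 rad ≈ 0.000833 rad

θ(16/5) = 976/1171875 rad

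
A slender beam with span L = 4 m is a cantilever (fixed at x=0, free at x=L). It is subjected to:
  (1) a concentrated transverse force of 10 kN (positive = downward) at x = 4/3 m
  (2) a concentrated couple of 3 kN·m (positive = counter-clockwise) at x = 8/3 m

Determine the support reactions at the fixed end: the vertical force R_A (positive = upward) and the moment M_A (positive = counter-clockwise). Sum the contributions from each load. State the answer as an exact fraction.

Load 1 — point force P=10 kN at a=4/3 m (b=L-a=8/3):
  R_A = P = 10 kN
  M_A = Pa = 10·(4/3) = 40/3 kN·m
Load 2 — applied couple M₀=3 kN·m at a=8/3 m (b=L-a=4/3):
  R_A = 0 kN
  M_A = -M₀ = -3 kN·m
Superposition: R_A = 10 kN, M_A = 31/3 kN·m

R_A = 10 kN, M_A = 31/3 kN·m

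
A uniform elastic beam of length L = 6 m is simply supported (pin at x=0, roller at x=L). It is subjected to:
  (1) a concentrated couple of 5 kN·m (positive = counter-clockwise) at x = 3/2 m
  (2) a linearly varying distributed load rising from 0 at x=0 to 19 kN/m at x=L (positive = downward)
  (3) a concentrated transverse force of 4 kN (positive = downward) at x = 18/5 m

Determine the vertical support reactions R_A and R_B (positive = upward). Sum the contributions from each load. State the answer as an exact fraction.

R_A = 643/30 kN, R_B = 1187/30 kN

Load 1 — applied couple M₀=5 kN·m at a=3/2 m (b=L-a=9/2):
  R_A = M₀/L = 5/6 kN
  R_B = -M₀/L = -5/6 kN
Load 2 — triangular load w₀=19 kN/m (0→w₀ over full span):
  R_A = w₀L/6 = 19·6/6 = 19 kN
  R_B = w₀L/3 = 19·6/3 = 38 kN
Load 3 — point force P=4 kN at a=18/5 m (b=L-a=12/5):
  R_A = Pb/L = 4·(12/5)/6 = 8/5 kN
  R_B = Pa/L = 4·(18/5)/6 = 12/5 kN
Superposition: R_A = 643/30 kN, R_B = 1187/30 kN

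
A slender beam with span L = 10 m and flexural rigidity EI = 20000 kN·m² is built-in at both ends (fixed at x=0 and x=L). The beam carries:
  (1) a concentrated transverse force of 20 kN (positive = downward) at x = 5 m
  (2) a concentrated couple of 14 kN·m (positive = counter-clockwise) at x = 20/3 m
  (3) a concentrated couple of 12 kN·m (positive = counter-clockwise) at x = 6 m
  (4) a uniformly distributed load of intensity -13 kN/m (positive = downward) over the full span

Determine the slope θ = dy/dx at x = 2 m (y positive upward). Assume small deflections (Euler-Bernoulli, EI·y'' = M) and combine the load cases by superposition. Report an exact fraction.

Load 1 — point force P=20 kN at a=5 m (b=L-a=5):
  θ_1 = -Pb²x(2aL-(3a+b)x)/(2L³EI)  [x≤a] = -20·5²·2·(2·5·10-(3·5+5)·2)/(2·10³·20000) = -3/2000 rad
Load 2 — applied couple M₀=14 kN·m at a=20/3 m (b=L-a=10/3):
  θ_2 = (R_Ax²/2 - M_Ax)/EI  [x≤a] with R_A=28/15, M_A=14/3 = ((28/15)·2²/2 - (14/3)·2)/20000 = -7/25000 rad
Load 3 — applied couple M₀=12 kN·m at a=6 m (b=L-a=4):
  θ_3 = (R_Ax²/2 - M_Ax)/EI  [x≤a] with R_A=216/125, M_A=96/25 = ((216/125)·2²/2 - (96/25)·2)/20000 = -33/156250 rad
Load 4 — uniform load w=-13 kN/m over full span:
  θ_4 = -wx(L-x)(L-2x)/(12EI) = -(-13)·2·(10-2)·(10-2·2)/(12·20000) = 13/2500 rad
Superposition: θ = Σ θ_i = 4011/1250000 rad ≈ 0.003209 rad

θ(2) = 4011/1250000 rad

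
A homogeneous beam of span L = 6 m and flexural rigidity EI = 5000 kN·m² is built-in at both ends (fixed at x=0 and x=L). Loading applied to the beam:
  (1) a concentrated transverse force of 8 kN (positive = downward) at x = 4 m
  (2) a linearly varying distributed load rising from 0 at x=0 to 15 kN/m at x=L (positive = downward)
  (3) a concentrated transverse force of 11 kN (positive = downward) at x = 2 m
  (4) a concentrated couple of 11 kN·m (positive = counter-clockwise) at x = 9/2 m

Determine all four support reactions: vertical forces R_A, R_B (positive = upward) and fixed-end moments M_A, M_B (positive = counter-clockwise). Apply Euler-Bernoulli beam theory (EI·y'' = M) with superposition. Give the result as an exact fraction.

R_A = 3713/144 kN, M_A = 1669/48 kN·m, R_B = 5503/144 kN, M_B = -657/16 kN·m

Load 1 — point force P=8 kN at a=4 m (b=L-a=2):
  R_A = Pb²(3a+b)/L³ = 8·2²·(3·4+2)/6³ = 56/27 kN
  M_A = Pab²/L² = 8·4·2²/6² = 32/9 kN·m
  R_B = Pa²(a+3b)/L³ = 8·4²·(4+3·2)/6³ = 160/27 kN
  M_B = -Pa²b/L² = -8·4²·2/6² = -64/9 kN·m
Load 2 — triangular load w₀=15 kN/m (0→w₀ over full span):
  R_A = 3w₀L/20 = 3·15·6/20 = 27/2 kN
  M_A = w₀L²/30 = 15·6²/30 = 18 kN·m
  R_B = 7w₀L/20 = 7·15·6/20 = 63/2 kN
  M_B = -w₀L²/20 = -15·6²/20 = -27 kN·m
Load 3 — point force P=11 kN at a=2 m (b=L-a=4):
  R_A = Pb²(3a+b)/L³ = 11·4²·(3·2+4)/6³ = 220/27 kN
  M_A = Pab²/L² = 11·2·4²/6² = 88/9 kN·m
  R_B = Pa²(a+3b)/L³ = 11·2²·(2+3·4)/6³ = 77/27 kN
  M_B = -Pa²b/L² = -11·2²·4/6² = -44/9 kN·m
Load 4 — applied couple M₀=11 kN·m at a=9/2 m (b=L-a=3/2):
  R_A = 6M₀ab/L³ = 6·11·(9/2)·(3/2)/6³ = 33/16 kN
  M_A = M₀b(2a-b)/L² = 11·(3/2)·(2·(9/2)-(3/2))/6² = 55/16 kN·m
  R_B = -6M₀ab/L³ = -6·11·(9/2)·(3/2)/6³ = -33/16 kN
  M_B = M₀a(2b-a)/L² = 11·(9/2)·(2·(3/2)-(9/2))/6² = -33/16 kN·m
Superposition: R_A = 3713/144 kN, M_A = 1669/48 kN·m, R_B = 5503/144 kN, M_B = -657/16 kN·m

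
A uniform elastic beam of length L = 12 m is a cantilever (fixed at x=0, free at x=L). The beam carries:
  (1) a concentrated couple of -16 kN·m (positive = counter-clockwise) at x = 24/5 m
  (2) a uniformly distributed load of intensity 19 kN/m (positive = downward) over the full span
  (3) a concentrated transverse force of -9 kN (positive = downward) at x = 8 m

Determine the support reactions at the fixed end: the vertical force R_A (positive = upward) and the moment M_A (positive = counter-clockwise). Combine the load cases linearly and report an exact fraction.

Load 1 — applied couple M₀=-16 kN·m at a=24/5 m (b=L-a=36/5):
  R_A = 0 kN
  M_A = -M₀ = -(-16) = 16 kN·m
Load 2 — uniform load w=19 kN/m over full span:
  R_A = wL = 19·12 = 228 kN
  M_A = wL²/2 = 19·12²/2 = 1368 kN·m
Load 3 — point force P=-9 kN at a=8 m (b=L-a=4):
  R_A = P = (-9) = -9 kN
  M_A = Pa = (-9)·8 = -72 kN·m
Superposition: R_A = 219 kN, M_A = 1312 kN·m

R_A = 219 kN, M_A = 1312 kN·m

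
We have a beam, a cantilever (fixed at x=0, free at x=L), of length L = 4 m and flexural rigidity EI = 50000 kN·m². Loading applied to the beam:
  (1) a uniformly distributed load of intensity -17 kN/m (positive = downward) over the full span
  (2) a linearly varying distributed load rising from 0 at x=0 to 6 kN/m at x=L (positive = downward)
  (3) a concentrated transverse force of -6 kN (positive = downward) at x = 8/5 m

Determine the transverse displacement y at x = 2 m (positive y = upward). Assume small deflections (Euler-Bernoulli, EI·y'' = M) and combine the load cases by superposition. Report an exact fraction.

Load 1 — uniform load w=-17 kN/m over full span:
  y_1 = -wx²(x²-4Lx+6L²)/(24EI) = -(-17)·2²·(2²-4·4·2+6·4²)/(24·50000) = 289/75000 m
Load 2 — triangular load w₀=6 kN/m (0→w₀ over full span):
  y_2 = (w₀Lx³/12-w₀L²x²/6-w₀x⁵/(120L))/EI = (6·4·2³/12-6·4²·2²/6-6·2⁵/(120·4))/50000 = -121/125000 m
Load 3 — point force P=-6 kN at a=8/5 m (b=L-a=12/5):
  y_3 = -Pa²(3x-a)/(6EI)  [x>a] = -(-6)·(8/5)²·(3·2-(8/5))/(6·50000) = 88/390625 m
Superposition: y = Σ y_i = 14581/4687500 m ≈ 0.003111 m

y(2) = 14581/4687500 m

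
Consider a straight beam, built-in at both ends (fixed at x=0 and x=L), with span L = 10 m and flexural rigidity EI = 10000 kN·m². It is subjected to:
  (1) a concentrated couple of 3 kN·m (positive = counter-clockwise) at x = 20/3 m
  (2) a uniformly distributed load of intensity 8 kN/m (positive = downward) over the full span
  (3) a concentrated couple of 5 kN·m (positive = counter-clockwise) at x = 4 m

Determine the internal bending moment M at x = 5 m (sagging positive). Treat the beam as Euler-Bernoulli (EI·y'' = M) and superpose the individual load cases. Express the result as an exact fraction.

M(5) = 97/3 kN·m

Load 1 — applied couple M₀=3 kN·m at a=20/3 m (b=L-a=10/3):
  M_1 = R_Ax - M_A  [x≤a] with R_A=2/5, M_A=1 = (2/5)·5 - 1 = 1 kN·m
Load 2 — uniform load w=8 kN/m over full span:
  M_2 = wLx/2 - wL²/12 - wx²/2 = 8·10·5/2 - 8·10²/12 - 8·5²/2 = 100/3 kN·m
Load 3 — applied couple M₀=5 kN·m at a=4 m (b=L-a=6):
  M_3 = R_Ax - M_A - M₀  [x>a] with R_A=18/25, M_A=3/5 = (18/25)·5 - (3/5) - 5 = -2 kN·m
Superposition: M = Σ M_i = 97/3 kN·m ≈ 32.333333 kN·m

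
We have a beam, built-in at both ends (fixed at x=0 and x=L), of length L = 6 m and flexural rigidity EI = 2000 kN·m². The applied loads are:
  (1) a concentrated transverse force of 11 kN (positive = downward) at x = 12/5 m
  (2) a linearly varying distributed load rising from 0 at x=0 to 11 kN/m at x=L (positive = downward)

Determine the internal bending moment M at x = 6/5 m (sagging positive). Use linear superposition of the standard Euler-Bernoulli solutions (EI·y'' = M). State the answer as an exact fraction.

M(6/5) = -1749/625 kN·m

Load 1 — point force P=11 kN at a=12/5 m (b=L-a=18/5):
  M_1 = Pb²(3a+b)x/L³ - Pab²/L²  [x≤a] = 11·(18/5)²·(3·(12/5)+(18/5))·(6/5)/6³ - 11·(12/5)·(18/5)²/6² = -594/625 kN·m
Load 2 — triangular load w₀=11 kN/m (0→w₀ over full span):
  M_2 = 3w₀Lx/20 - w₀L²/30 - w₀x³/(6L) = 3·11·6·(6/5)/20 - 11·6²/30 - 11·(6/5)³/(6·6) = -231/125 kN·m
Superposition: M = Σ M_i = -1749/625 kN·m ≈ -2.798400 kN·m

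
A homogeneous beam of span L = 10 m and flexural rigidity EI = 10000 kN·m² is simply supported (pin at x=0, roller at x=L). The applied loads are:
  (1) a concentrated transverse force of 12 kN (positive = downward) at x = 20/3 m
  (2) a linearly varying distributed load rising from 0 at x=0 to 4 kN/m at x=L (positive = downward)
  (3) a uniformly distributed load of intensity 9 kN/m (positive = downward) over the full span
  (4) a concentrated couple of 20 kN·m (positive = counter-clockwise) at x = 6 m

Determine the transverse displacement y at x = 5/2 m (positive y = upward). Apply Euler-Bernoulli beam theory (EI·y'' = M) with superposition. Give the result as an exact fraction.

Load 1 — point force P=12 kN at a=20/3 m (b=L-a=10/3):
  y_1 = -Pbx(L²-b²-x²)/(6LEI)  [x≤a] = -12·(10/3)·(5/2)·(10²-(10/3)²-(5/2)²)/(6·10·10000) = -119/8640 m
Load 2 — triangular load w₀=4 kN/m (0→w₀ over full span):
  y_2 = -w₀x(7L⁴-10L²x²+3x⁴)/(360LEI) = -4·(5/2)·(7·10⁴-10·10²·(5/2)²+3·(5/2)⁴)/(360·10·10000) = -109/6144 m
Load 3 — uniform load w=9 kN/m over full span:
  y_3 = -wx(L³-2Lx²+x³)/(24EI) = -9·(5/2)·(10³-2·10·(5/2)²+(5/2)³)/(24·10000) = -171/2048 m
Load 4 — applied couple M₀=20 kN·m at a=6 m (b=L-a=4):
  y_4 = (M₀x³/(6L)+C₁x)/EI  [x≤a] with C₁=M₀(3b²-L²)/(6L)=-52/3 = (20·(5/2)³/(6·10)+(-52/3)·(5/2))/10000 = -61/16000 m
Superposition: y = Σ y_i = -410651/3456000 m ≈ -0.118823 m

y(5/2) = -410651/3456000 m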